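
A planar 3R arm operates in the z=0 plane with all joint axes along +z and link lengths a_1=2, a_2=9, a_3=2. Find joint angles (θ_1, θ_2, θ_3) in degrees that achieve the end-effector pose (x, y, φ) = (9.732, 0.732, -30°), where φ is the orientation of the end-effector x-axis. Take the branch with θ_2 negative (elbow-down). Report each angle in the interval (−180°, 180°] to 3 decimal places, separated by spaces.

wrist centre = target − a_3·(cos φ, sin φ) = (7.9999, 1.7320)
cos θ_2 = (66.9990−2²−9²)/(2·2·9) = -0.5000; θ_2 = -120.0018° (elbow-down)
β = atan2(1.7320,7.9999) = 12.2161°; ψ = atan2(-7.7941,-2.5002) = -107.7856°
θ_1 = β − ψ = 120.0017°
θ_3 = φ − θ_1 − θ_2 = -29.9999° (wrapped to (-180°,180°])

120.002 -120.002 -30.000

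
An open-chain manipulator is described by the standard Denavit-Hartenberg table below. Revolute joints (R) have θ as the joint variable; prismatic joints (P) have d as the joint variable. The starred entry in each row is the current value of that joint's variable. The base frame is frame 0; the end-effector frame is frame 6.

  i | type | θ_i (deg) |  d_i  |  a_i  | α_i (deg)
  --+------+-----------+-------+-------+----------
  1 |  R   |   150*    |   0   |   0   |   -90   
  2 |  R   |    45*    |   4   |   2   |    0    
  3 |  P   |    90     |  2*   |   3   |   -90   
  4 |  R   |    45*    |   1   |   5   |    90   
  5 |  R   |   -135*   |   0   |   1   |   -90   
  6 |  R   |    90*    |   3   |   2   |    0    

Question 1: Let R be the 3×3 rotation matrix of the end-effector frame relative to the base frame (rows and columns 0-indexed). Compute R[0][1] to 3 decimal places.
0.989

End-effector y-axis (col 1 of R) = (0.9892,0.0062,0.1464)
R[0][1] = 0.9892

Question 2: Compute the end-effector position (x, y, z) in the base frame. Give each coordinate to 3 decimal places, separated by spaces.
after link 1: o_1 = (0.0000, 0.0000, 0.0000)
after link 2: o_2 = (-3.2247, -2.7570, -1.4142)
after link 3: o_3 = (-2.3876, -5.5497, -3.5355)
after link 4: o_4 = (2.1576, -4.0914, -5.3284)
after link 5: o_5 = (1.1684, -4.0976, -5.4749)
after link 6: o_6 = (1.3790, -0.8542, -7.0355)

1.379 -0.854 -7.036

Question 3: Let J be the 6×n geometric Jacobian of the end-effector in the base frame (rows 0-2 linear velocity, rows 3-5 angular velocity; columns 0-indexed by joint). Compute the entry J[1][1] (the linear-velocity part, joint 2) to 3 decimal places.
axis z_1 = (-0.5000,-0.8660,0.0000); lever o_n−o_1 = (1.3790,-0.8542,-7.0355)
cross product → J_v[:, 1] = (6.0930,-3.5178,1.6213)
J_ω[:, 1] = z_1
entry J[1][1] = -3.5178

-3.518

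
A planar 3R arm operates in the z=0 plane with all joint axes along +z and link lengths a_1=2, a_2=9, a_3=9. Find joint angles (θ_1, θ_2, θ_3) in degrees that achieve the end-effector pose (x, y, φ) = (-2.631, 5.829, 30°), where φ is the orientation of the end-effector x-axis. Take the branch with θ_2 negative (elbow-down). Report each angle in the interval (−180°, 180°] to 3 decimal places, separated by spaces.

-149.990 -45.009 -135.000

wrist centre = target − a_3·(cos φ, sin φ) = (-10.4252, 1.3290)
cos θ_2 = (110.4516−2²−9²)/(2·2·9) = 0.7070; θ_2 = -45.0095° (elbow-down)
β = atan2(1.3290,-10.4252) = 172.7352°; ψ = atan2(-6.3650,8.3629) = -37.2748°
θ_1 = β − ψ = 210.0099°
θ_3 = φ − θ_1 − θ_2 = -135.0005° (wrapped to (-180°,180°])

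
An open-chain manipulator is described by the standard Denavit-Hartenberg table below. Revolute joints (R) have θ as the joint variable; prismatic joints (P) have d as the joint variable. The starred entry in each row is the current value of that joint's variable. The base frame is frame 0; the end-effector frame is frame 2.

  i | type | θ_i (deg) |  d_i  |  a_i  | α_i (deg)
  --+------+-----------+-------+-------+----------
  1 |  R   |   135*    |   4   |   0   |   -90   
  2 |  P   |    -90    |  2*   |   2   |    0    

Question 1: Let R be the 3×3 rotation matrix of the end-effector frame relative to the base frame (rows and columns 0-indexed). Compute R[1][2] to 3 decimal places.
End-effector z-axis (col 2 of R) = (-0.7071,-0.7071,0.0000)
R[1][2] = -0.7071

-0.707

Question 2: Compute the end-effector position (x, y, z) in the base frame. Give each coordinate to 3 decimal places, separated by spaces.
after link 1: o_1 = (0.0000, 0.0000, 4.0000)
after link 2: o_2 = (-1.4142, -1.4142, 6.0000)

-1.414 -1.414 6.000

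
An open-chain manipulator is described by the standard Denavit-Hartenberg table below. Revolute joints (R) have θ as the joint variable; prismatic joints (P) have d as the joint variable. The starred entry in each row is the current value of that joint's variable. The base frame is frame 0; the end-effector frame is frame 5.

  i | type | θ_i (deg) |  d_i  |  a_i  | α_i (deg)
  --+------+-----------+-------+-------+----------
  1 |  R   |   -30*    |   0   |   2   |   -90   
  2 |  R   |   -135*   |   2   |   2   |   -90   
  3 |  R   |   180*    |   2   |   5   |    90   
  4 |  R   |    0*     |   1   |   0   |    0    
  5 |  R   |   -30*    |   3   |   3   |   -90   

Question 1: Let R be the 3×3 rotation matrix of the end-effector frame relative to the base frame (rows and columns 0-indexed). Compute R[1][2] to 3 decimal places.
-0.483

End-effector z-axis (col 2 of R) = (0.8365,-0.4830,0.2588)
R[1][2] = -0.4830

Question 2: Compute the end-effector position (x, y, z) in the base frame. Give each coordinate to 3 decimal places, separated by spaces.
4.466 -4.888 -3.605

after link 1: o_1 = (1.7321, -1.0000, 0.0000)
after link 2: o_2 = (1.5073, 1.4392, 1.4142)
after link 3: o_3 = (5.7939, -1.0357, -0.7071)
after link 4: o_4 = (5.2939, -1.9017, -0.7071)
after link 5: o_5 = (4.4663, -4.8880, -3.6049)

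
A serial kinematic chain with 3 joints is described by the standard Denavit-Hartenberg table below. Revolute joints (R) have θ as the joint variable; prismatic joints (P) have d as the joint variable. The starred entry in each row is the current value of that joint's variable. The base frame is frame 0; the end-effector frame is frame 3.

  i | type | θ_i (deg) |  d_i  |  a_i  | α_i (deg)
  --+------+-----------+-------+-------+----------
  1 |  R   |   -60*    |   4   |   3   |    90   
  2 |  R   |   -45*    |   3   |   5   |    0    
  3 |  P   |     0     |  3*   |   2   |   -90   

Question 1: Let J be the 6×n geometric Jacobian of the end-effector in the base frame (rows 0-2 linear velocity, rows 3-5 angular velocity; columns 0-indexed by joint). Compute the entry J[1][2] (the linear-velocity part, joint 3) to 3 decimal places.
-0.500

prismatic axis z_2 = (-0.8660,-0.5000,0.0000)
J_v[:, 2] = z_2; J_ω[:, 2] = (0,0,0)
entry J[1][2] = -0.5000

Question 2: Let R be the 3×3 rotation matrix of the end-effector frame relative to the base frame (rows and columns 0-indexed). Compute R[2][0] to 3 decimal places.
End-effector x-axis (col 0 of R) = (0.3536,-0.6124,-0.7071)
R[2][0] = -0.7071

-0.707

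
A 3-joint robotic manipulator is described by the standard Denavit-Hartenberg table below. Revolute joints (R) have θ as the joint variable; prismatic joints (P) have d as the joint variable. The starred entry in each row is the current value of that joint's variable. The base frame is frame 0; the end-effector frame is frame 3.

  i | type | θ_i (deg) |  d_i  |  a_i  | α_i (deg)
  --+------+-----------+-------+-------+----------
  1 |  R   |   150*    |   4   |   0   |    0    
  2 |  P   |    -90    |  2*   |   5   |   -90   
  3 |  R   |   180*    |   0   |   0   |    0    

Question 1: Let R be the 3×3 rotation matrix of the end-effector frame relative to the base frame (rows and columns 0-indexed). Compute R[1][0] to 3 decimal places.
End-effector x-axis (col 0 of R) = (-0.5000,-0.8660,-0.0000)
R[1][0] = -0.8660

-0.866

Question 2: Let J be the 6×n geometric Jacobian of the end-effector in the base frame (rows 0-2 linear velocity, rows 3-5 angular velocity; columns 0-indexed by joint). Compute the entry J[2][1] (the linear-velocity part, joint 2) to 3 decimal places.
1.000

prismatic axis z_1 = (0.0000,0.0000,1.0000)
J_v[:, 1] = z_1; J_ω[:, 1] = (0,0,0)
entry J[2][1] = 1.0000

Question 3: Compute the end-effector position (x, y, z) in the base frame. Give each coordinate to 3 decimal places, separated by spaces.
after link 1: o_1 = (0.0000, 0.0000, 4.0000)
after link 2: o_2 = (2.5000, 4.3301, 6.0000)
after link 3: o_3 = (2.5000, 4.3301, 6.0000)

2.500 4.330 6.000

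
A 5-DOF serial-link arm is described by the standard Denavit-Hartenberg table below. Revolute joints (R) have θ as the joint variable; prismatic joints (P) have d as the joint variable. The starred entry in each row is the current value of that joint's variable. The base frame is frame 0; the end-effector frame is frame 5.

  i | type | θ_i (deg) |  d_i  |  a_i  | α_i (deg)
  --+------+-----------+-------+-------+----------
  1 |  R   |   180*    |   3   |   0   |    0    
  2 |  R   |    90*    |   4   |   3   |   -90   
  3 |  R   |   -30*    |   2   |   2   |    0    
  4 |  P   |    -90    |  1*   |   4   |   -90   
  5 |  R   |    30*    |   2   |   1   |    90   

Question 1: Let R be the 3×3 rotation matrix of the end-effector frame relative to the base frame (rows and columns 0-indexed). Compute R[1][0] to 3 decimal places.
0.433

End-effector x-axis (col 0 of R) = (-0.5000,0.4330,0.7500)
R[1][0] = 0.4330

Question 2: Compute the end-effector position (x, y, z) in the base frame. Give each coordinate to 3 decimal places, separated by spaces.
2.500 -4.031 13.214

after link 1: o_1 = (0.0000, 0.0000, 3.0000)
after link 2: o_2 = (-0.0000, -3.0000, 7.0000)
after link 3: o_3 = (2.0000, -4.7321, 8.0000)
after link 4: o_4 = (3.0000, -2.7321, 11.4641)
after link 5: o_5 = (2.5000, -4.0311, 13.2141)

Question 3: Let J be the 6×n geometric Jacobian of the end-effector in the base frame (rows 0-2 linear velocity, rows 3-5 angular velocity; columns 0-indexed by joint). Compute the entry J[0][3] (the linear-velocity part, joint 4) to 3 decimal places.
prismatic axis z_3 = (1.0000,-0.0000,0.0000)
J_v[:, 3] = z_3; J_ω[:, 3] = (0,0,0)
entry J[0][3] = 1.0000

1.000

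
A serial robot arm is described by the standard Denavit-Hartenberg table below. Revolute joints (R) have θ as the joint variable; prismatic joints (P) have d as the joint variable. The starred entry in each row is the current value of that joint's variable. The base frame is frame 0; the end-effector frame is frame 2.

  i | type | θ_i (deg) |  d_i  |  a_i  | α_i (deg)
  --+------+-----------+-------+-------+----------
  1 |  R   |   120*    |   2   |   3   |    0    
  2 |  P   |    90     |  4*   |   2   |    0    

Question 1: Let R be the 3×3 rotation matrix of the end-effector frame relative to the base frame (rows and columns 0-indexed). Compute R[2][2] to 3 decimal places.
End-effector z-axis (col 2 of R) = (0.0000,0.0000,1.0000)
R[2][2] = 1.0000

1.000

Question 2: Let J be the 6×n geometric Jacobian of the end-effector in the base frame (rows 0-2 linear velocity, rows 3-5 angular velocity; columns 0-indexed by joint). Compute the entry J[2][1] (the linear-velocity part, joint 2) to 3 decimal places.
1.000

prismatic axis z_1 = (0.0000,0.0000,1.0000)
J_v[:, 1] = z_1; J_ω[:, 1] = (0,0,0)
entry J[2][1] = 1.0000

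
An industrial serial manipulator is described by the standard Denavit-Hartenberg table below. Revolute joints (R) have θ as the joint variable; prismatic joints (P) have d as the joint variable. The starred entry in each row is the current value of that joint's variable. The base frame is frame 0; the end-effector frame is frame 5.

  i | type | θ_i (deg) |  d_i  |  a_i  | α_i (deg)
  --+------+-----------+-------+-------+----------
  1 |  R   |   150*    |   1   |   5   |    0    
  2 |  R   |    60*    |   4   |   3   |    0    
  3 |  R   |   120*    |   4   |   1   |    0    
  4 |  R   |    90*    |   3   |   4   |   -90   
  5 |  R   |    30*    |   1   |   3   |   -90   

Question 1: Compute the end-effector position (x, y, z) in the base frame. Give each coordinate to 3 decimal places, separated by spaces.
-3.629 6.714 10.500

after link 1: o_1 = (-4.3301, 2.5000, 1.0000)
after link 2: o_2 = (-6.9282, 1.0000, 5.0000)
after link 3: o_3 = (-6.0622, 0.5000, 9.0000)
after link 4: o_4 = (-4.0622, 3.9641, 12.0000)
after link 5: o_5 = (-3.6292, 6.7141, 10.5000)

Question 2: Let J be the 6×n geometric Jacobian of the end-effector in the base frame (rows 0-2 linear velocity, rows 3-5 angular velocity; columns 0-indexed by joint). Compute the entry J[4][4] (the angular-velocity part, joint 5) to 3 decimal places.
0.500

axis z_4 = (-0.8660,0.5000,0.0000); lever o_n−o_4 = (0.4330,2.7500,-1.5000)
cross product → J_v[:, 4] = (-0.7500,-1.2990,-2.5981)
J_ω[:, 4] = z_4
entry J[4][4] = 0.5000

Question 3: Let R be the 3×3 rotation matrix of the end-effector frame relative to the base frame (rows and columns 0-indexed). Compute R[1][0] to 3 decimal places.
0.750

End-effector x-axis (col 0 of R) = (0.4330,0.7500,-0.5000)
R[1][0] = 0.7500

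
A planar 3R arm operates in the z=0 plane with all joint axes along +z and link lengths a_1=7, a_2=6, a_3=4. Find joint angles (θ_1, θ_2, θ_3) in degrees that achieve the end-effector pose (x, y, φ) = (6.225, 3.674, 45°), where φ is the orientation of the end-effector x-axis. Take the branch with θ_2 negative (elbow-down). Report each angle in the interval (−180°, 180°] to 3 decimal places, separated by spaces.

72.962 -150.003 122.041

wrist centre = target − a_3·(cos φ, sin φ) = (3.3966, 0.8456)
cos θ_2 = (12.2517−7²−6²)/(2·7·6) = -0.8661; θ_2 = -150.0030° (elbow-down)
β = atan2(0.8456,3.3966) = 13.9795°; ψ = atan2(-2.9997,1.8037) = -58.9822°
θ_1 = β − ψ = 72.9617°
θ_3 = φ − θ_1 − θ_2 = 122.0413° (wrapped to (-180°,180°])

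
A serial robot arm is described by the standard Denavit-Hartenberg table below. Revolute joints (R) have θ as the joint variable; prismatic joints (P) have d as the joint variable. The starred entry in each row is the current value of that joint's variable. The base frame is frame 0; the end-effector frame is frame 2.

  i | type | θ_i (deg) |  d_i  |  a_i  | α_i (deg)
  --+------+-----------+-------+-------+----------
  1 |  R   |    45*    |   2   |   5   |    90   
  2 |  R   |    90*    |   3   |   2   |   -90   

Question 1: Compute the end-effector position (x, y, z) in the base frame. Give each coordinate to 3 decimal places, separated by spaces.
5.657 1.414 4.000

after link 1: o_1 = (3.5355, 3.5355, 2.0000)
after link 2: o_2 = (5.6569, 1.4142, 4.0000)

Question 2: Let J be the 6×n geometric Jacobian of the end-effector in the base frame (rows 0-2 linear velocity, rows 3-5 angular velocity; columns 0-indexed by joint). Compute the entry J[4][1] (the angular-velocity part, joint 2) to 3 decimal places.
axis z_1 = (0.7071,-0.7071,0.0000); lever o_n−o_1 = (2.1213,-2.1213,2.0000)
cross product → J_v[:, 1] = (-1.4142,-1.4142,-0.0000)
J_ω[:, 1] = z_1
entry J[4][1] = -0.7071

-0.707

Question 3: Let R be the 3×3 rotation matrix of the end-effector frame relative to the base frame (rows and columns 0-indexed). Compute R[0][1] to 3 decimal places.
End-effector y-axis (col 1 of R) = (-0.7071,0.7071,-0.0000)
R[0][1] = -0.7071

-0.707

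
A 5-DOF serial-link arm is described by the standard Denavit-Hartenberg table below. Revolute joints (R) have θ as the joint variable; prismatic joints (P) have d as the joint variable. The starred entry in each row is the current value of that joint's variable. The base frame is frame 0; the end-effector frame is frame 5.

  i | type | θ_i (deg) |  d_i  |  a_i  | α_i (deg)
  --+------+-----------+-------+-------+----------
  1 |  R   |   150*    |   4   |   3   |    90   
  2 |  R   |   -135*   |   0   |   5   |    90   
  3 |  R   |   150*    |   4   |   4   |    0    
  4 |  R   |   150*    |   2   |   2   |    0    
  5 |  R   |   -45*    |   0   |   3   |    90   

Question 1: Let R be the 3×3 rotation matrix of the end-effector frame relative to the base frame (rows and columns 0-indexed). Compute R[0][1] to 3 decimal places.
End-effector y-axis (col 1 of R) = (0.6124,-0.3536,0.7071)
R[0][1] = 0.6124

0.612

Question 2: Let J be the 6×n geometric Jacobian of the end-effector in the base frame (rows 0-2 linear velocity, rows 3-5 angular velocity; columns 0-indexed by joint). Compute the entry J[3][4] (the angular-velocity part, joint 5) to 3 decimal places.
0.612

axis z_4 = (0.6124,-0.3536,0.7071); lever o_n−o_4 = (-1.9244,-2.2350,0.5490)
cross product → J_v[:, 4] = (1.3863,-1.6970,-2.0490)
J_ω[:, 4] = z_4
entry J[3][4] = 0.6124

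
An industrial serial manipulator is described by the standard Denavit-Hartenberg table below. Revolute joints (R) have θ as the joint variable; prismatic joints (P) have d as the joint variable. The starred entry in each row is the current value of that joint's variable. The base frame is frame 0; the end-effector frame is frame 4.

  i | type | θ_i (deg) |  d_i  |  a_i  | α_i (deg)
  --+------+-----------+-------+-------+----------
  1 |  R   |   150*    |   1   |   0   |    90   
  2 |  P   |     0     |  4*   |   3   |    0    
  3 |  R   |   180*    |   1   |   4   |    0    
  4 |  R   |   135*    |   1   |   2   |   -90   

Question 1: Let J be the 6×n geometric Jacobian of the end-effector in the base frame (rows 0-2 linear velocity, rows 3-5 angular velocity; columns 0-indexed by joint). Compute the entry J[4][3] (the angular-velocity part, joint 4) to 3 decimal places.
0.866

axis z_3 = (0.5000,0.8660,0.0000); lever o_n−o_3 = (-0.7247,1.5731,-1.4142)
cross product → J_v[:, 3] = (-1.2247,0.7071,1.4142)
J_ω[:, 3] = z_3
entry J[4][3] = 0.8660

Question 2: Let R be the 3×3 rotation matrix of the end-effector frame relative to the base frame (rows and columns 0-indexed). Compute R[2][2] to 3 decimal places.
End-effector z-axis (col 2 of R) = (-0.6124,0.3536,0.7071)
R[2][2] = 0.7071

0.707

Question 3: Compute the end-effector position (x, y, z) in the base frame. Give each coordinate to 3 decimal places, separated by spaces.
after link 1: o_1 = (0.0000, 0.0000, 1.0000)
after link 2: o_2 = (-0.5981, 4.9641, 1.0000)
after link 3: o_3 = (3.3660, 3.8301, 1.0000)
after link 4: o_4 = (2.6413, 5.4033, -0.4142)

2.641 5.403 -0.414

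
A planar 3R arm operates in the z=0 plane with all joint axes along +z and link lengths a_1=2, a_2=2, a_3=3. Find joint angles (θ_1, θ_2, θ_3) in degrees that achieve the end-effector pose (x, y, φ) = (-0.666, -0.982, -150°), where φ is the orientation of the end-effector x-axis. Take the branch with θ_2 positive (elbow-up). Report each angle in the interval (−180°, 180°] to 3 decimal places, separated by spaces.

-44.987 119.990 134.997

wrist centre = target − a_3·(cos φ, sin φ) = (1.9321, 0.5180)
cos θ_2 = (4.0012−2²−2²)/(2·2·2) = -0.4998; θ_2 = 119.9897° (elbow-up)
β = atan2(0.5180,1.9321) = 15.0083°; ψ = atan2(1.7322,1.0003) = 59.9949°
θ_1 = β − ψ = -44.9865°
θ_3 = φ − θ_1 − θ_2 = 134.9968° (wrapped to (-180°,180°])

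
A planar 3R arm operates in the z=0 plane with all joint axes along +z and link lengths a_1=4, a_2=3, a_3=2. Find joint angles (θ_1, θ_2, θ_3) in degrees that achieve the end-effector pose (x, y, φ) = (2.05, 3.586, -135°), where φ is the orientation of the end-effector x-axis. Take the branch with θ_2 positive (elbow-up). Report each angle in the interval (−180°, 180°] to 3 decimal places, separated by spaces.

wrist centre = target − a_3·(cos φ, sin φ) = (3.4642, 5.0002)
cos θ_2 = (37.0029−4²−3²)/(2·4·3) = 0.5001; θ_2 = 59.9920° (elbow-up)
β = atan2(5.0002,3.4642) = 55.2853°; ψ = atan2(2.5979,5.5004) = 25.2817°
θ_1 = β − ψ = 30.0035°
θ_3 = φ − θ_1 − θ_2 = 135.0045° (wrapped to (-180°,180°])

30.004 59.992 135.004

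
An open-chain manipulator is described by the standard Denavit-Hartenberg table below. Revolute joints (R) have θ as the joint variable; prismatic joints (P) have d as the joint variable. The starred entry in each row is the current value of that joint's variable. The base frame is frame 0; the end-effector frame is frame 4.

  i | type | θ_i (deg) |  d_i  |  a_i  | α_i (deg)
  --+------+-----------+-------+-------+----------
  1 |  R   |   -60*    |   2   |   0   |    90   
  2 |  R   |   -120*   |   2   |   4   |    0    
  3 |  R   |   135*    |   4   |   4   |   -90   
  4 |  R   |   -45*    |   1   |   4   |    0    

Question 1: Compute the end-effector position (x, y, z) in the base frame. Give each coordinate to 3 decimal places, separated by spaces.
after link 1: o_1 = (0.0000, 0.0000, 2.0000)
after link 2: o_2 = (-2.7321, 0.7321, -1.4641)
after link 3: o_3 = (-4.2643, -4.6140, -0.4288)
after link 4: o_4 = (-5.4772, -8.1701, 1.2692)

-5.477 -8.170 1.269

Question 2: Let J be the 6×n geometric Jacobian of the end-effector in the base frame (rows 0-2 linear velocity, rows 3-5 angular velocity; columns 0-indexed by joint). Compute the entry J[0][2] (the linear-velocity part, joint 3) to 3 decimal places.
-1.367

axis z_2 = (-0.8660,-0.5000,0.0000); lever o_n−o_2 = (-2.7451,-8.9022,2.7333)
cross product → J_v[:, 2] = (-1.3666,2.3671,6.3369)
J_ω[:, 2] = z_2
entry J[0][2] = -1.3666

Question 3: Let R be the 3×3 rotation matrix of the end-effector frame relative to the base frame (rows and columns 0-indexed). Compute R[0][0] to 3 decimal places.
-0.271

End-effector x-axis (col 0 of R) = (-0.2709,-0.9451,0.1830)
R[0][0] = -0.2709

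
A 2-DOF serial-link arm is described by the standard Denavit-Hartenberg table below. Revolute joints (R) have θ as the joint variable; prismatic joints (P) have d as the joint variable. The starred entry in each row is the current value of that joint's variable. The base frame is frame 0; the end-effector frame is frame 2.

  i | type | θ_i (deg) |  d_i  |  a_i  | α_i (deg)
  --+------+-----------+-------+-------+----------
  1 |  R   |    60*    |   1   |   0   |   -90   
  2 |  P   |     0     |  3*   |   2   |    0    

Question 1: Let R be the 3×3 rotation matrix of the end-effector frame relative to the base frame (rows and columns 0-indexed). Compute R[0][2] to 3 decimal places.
End-effector z-axis (col 2 of R) = (-0.8660,0.5000,0.0000)
R[0][2] = -0.8660

-0.866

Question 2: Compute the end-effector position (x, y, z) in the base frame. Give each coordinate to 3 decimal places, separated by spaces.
-1.598 3.232 1.000

after link 1: o_1 = (0.0000, 0.0000, 1.0000)
after link 2: o_2 = (-1.5981, 3.2321, 1.0000)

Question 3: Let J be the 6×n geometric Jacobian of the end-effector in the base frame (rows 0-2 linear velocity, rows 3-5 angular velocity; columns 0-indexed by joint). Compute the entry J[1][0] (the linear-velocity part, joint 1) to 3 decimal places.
-1.598

axis z_0 = ẑ; lever o_n−o_0 = (-1.5981,3.2321,1.0000)
cross product → J_v[:, 0] = (-3.2321,-1.5981,0.0000)
J_ω[:, 0] = z_0
entry J[1][0] = -1.5981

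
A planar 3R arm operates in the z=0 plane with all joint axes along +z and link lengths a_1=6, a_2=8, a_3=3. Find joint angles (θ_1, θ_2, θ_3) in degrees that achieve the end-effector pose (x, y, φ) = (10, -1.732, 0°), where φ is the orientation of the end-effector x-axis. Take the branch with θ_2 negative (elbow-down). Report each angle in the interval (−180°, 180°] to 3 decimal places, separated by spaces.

60.000 -120.000 60.000

wrist centre = target − a_3·(cos φ, sin φ) = (7.0000, -1.7320)
cos θ_2 = (51.9998−6²−8²)/(2·6·8) = -0.5000; θ_2 = -120.0001° (elbow-down)
β = atan2(-1.7320,7.0000) = -13.8975°; ψ = atan2(-6.9282,2.0000) = -73.8980°
θ_1 = β − ψ = 60.0005°
θ_3 = φ − θ_1 − θ_2 = 59.9996° (wrapped to (-180°,180°])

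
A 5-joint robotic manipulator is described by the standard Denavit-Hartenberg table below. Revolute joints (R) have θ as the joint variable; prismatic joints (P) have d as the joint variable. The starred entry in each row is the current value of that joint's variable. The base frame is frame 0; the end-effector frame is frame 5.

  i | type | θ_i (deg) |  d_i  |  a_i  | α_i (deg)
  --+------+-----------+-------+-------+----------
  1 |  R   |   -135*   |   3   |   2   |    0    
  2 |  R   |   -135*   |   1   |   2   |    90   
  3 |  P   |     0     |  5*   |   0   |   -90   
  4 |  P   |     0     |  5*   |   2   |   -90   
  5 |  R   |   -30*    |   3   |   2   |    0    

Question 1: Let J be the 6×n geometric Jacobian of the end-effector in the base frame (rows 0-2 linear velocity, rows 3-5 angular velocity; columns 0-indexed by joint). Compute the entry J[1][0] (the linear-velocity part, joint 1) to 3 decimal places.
0.586

axis z_0 = ẑ; lever o_n−o_0 = (0.5858,4.3178,10.0000)
cross product → J_v[:, 0] = (-4.3178,0.5858,0.0000)
J_ω[:, 0] = z_0
entry J[1][0] = 0.5858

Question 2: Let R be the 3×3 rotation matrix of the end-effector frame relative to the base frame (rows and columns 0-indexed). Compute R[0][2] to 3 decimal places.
-1.000

End-effector z-axis (col 2 of R) = (-1.0000,-0.0000,0.0000)
R[0][2] = -1.0000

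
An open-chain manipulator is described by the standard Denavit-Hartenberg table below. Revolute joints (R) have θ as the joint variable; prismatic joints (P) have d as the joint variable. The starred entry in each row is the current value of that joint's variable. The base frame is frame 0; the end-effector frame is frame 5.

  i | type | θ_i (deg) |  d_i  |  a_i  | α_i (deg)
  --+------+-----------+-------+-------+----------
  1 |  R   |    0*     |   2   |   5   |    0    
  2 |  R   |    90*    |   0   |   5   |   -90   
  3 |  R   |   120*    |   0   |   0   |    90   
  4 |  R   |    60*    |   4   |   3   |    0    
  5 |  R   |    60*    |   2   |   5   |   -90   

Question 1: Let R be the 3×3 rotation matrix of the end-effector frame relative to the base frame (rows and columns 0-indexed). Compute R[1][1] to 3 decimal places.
End-effector y-axis (col 1 of R) = (0.0000,-0.8660,0.5000)
R[1][1] = -0.8660

-0.866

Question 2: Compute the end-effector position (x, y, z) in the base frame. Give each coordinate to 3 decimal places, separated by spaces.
-1.928 10.696 -0.134

after link 1: o_1 = (5.0000, 0.0000, 2.0000)
after link 2: o_2 = (5.0000, 5.0000, 2.0000)
after link 3: o_3 = (5.0000, 5.0000, 2.0000)
after link 4: o_4 = (2.4019, 7.7141, -1.2990)
after link 5: o_5 = (-1.9282, 10.6962, -0.1340)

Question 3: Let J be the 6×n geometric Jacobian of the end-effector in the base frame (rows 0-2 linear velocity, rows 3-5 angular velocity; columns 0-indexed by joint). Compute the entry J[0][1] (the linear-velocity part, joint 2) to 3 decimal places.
axis z_1 = (0.0000,0.0000,1.0000); lever o_n−o_1 = (-6.9282,10.6962,-2.1340)
cross product → J_v[:, 1] = (-10.6962,-6.9282,0.0000)
J_ω[:, 1] = z_1
entry J[0][1] = -10.6962

-10.696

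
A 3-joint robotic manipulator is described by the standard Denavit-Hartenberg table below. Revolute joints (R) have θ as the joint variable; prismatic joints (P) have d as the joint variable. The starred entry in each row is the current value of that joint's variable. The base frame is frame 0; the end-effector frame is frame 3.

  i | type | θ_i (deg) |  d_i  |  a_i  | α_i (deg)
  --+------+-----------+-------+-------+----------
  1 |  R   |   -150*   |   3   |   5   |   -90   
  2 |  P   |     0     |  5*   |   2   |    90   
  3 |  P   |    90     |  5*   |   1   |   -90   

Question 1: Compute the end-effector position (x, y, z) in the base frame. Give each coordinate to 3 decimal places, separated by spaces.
after link 1: o_1 = (-4.3301, -2.5000, 3.0000)
after link 2: o_2 = (-3.5622, -7.8301, 3.0000)
after link 3: o_3 = (-3.0622, -8.6962, 8.0000)

-3.062 -8.696 8.000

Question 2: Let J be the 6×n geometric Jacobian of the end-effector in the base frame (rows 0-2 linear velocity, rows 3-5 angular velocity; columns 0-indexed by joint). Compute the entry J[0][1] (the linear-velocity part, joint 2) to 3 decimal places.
0.500

prismatic axis z_1 = (0.5000,-0.8660,0.0000)
J_v[:, 1] = z_1; J_ω[:, 1] = (0,0,0)
entry J[0][1] = 0.5000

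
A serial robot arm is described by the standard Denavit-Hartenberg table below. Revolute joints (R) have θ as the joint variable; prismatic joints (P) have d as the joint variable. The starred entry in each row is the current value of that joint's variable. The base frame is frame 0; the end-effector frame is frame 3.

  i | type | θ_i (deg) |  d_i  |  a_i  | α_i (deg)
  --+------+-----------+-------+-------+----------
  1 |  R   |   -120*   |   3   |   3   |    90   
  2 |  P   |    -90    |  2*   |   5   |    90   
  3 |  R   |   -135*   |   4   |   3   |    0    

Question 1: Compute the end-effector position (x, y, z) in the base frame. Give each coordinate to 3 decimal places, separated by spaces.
0.605 0.805 0.121

after link 1: o_1 = (-1.5000, -2.5981, 3.0000)
after link 2: o_2 = (-3.2321, -1.5981, -2.0000)
after link 3: o_3 = (0.6051, 0.8054, 0.1213)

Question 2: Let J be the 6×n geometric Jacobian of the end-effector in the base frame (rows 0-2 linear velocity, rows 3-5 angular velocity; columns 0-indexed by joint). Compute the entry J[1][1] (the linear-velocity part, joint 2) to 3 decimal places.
0.500

prismatic axis z_1 = (-0.8660,0.5000,0.0000)
J_v[:, 1] = z_1; J_ω[:, 1] = (0,0,0)
entry J[1][1] = 0.5000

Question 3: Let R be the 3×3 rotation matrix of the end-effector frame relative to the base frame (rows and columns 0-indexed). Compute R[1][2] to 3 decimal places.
End-effector z-axis (col 2 of R) = (0.5000,0.8660,-0.0000)
R[1][2] = 0.8660

0.866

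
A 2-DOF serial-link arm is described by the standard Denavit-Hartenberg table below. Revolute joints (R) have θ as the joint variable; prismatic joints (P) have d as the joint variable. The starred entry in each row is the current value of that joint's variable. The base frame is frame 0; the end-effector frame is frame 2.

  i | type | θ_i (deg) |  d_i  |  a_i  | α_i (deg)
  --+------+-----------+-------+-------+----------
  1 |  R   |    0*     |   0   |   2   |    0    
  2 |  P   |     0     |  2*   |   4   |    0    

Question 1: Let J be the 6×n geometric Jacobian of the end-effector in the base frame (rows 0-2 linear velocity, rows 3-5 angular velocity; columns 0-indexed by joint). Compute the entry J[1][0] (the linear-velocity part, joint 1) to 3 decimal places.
axis z_0 = ẑ; lever o_n−o_0 = (6.0000,0.0000,2.0000)
cross product → J_v[:, 0] = (0.0000,6.0000,0.0000)
J_ω[:, 0] = z_0
entry J[1][0] = 6.0000

6.000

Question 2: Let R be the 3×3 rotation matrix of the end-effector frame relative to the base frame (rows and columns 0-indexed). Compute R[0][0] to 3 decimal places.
End-effector x-axis (col 0 of R) = (1.0000,0.0000,0.0000)
R[0][0] = 1.0000

1.000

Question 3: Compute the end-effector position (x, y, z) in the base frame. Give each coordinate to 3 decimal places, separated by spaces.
6.000 0.000 2.000

after link 1: o_1 = (2.0000, 0.0000, 0.0000)
after link 2: o_2 = (6.0000, 0.0000, 2.0000)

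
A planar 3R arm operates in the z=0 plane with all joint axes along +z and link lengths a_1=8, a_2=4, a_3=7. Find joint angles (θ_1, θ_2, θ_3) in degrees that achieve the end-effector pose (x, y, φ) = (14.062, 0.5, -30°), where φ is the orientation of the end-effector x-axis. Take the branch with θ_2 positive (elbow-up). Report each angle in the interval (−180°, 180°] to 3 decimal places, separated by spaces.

0.000 90.003 -120.003

wrist centre = target − a_3·(cos φ, sin φ) = (7.9998, 4.0000)
cos θ_2 = (79.9972−8²−4²)/(2·8·4) = -0.0000; θ_2 = 90.0025° (elbow-up)
β = atan2(4.0000,7.9998) = 26.5656°; ψ = atan2(4.0000,7.9998) = 26.5656°
θ_1 = β − ψ = 0.0000°
θ_3 = φ − θ_1 − θ_2 = -120.0025° (wrapped to (-180°,180°])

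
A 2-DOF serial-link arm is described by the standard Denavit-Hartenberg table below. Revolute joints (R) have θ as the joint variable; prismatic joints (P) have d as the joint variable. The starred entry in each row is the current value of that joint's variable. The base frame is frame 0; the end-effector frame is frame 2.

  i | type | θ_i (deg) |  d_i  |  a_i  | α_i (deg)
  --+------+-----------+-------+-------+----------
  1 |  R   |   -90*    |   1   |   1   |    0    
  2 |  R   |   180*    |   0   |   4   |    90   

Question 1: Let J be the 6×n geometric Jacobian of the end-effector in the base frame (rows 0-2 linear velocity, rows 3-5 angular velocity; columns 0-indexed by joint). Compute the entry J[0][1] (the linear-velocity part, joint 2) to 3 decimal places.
axis z_1 = (0.0000,0.0000,1.0000); lever o_n−o_1 = (0.0000,4.0000,0.0000)
cross product → J_v[:, 1] = (-4.0000,0.0000,0.0000)
J_ω[:, 1] = z_1
entry J[0][1] = -4.0000

-4.000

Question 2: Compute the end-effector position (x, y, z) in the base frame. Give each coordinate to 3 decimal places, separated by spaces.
0.000 3.000 1.000

after link 1: o_1 = (0.0000, -1.0000, 1.0000)
after link 2: o_2 = (0.0000, 3.0000, 1.0000)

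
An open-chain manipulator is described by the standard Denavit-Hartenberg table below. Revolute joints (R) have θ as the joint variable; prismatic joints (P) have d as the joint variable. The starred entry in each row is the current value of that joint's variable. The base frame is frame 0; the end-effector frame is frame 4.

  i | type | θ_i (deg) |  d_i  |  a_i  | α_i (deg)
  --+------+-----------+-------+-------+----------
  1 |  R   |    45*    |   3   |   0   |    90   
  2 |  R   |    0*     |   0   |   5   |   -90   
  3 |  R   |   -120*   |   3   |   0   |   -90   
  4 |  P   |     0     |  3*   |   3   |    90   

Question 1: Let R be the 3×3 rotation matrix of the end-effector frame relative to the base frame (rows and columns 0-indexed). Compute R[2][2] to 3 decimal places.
End-effector z-axis (col 2 of R) = (0.0000,0.0000,1.0000)
R[2][2] = 1.0000

1.000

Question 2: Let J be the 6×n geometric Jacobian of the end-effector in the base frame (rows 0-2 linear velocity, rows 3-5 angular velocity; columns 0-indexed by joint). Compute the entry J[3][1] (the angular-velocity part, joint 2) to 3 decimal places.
axis z_1 = (0.7071,-0.7071,0.0000); lever o_n−o_1 = (7.2098,1.4142,3.0000)
cross product → J_v[:, 1] = (-2.1213,-2.1213,6.0981)
J_ω[:, 1] = z_1
entry J[3][1] = 0.7071

0.707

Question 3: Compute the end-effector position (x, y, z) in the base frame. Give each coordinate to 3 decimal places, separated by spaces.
7.210 1.414 6.000

after link 1: o_1 = (0.0000, 0.0000, 3.0000)
after link 2: o_2 = (3.5355, 3.5355, 3.0000)
after link 3: o_3 = (3.5355, 3.5355, 6.0000)
after link 4: o_4 = (7.2098, 1.4142, 6.0000)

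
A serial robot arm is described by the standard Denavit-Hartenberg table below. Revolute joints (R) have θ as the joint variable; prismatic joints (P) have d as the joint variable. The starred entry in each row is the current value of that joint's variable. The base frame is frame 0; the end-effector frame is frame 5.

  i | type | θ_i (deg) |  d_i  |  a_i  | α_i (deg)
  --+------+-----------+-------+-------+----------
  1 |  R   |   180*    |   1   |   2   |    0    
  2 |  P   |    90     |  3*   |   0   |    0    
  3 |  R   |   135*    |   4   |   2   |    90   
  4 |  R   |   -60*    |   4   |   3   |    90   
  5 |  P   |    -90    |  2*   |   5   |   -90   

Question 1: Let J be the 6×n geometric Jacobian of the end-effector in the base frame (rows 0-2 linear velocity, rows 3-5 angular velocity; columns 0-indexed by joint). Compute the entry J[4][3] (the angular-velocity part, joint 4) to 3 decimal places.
-0.707

axis z_3 = (0.7071,-0.7071,0.0000); lever o_n−o_3 = (-0.8712,0.5430,-3.5981)
cross product → J_v[:, 3] = (2.5442,2.5442,-0.2321)
J_ω[:, 3] = z_3
entry J[4][3] = -0.7071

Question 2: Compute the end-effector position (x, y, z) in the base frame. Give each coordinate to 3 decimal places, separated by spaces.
-1.457 1.957 4.402

after link 1: o_1 = (-2.0000, 0.0000, 1.0000)
after link 2: o_2 = (-2.0000, 0.0000, 4.0000)
after link 3: o_3 = (-0.5858, 1.4142, 8.0000)
after link 4: o_4 = (3.3033, -0.3536, 5.4019)
after link 5: o_5 = (-1.4570, 1.9572, 4.4019)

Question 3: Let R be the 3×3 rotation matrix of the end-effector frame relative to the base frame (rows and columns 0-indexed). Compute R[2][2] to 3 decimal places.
-0.866

End-effector z-axis (col 2 of R) = (0.3536,0.3536,-0.8660)
R[2][2] = -0.8660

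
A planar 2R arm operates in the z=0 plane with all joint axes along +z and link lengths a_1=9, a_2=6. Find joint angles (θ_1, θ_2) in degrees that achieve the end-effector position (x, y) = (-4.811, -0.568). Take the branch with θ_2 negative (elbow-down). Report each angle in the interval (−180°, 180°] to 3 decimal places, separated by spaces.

cos θ_2 = (23.4683−9²−6²)/(2·9·6) = -0.8660; θ_2 = -150.0010° (elbow-down)
β = atan2(-0.5680,-4.8110) = -173.2667°; ψ = atan2(-2.9999,3.8038) = -38.2615°
θ_1 = β − ψ = -135.0051°

-135.005 -150.001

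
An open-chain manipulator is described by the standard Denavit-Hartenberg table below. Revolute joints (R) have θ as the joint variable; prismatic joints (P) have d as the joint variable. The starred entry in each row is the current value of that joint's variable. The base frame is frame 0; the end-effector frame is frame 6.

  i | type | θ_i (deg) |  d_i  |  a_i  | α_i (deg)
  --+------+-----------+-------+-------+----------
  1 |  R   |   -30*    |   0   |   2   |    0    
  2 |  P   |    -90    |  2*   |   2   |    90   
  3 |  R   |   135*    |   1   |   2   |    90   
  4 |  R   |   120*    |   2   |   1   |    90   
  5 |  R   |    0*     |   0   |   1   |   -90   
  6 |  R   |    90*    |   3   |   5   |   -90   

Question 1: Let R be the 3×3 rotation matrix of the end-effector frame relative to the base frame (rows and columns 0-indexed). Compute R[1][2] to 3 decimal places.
End-effector z-axis (col 2 of R) = (0.9268,-0.1268,0.3536)
R[1][2] = -0.1268

-0.127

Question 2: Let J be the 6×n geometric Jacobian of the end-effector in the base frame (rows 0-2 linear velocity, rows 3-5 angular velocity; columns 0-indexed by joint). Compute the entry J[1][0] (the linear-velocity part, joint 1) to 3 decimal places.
-2.414

axis z_0 = ẑ; lever o_n−o_0 = (-2.4141,-7.7172,3.1808)
cross product → J_v[:, 0] = (7.7172,-2.4141,0.0000)
J_ω[:, 0] = z_0
entry J[1][0] = -2.4141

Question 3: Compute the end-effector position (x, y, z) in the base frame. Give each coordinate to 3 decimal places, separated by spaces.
after link 1: o_1 = (1.7321, -1.0000, 0.0000)
after link 2: o_2 = (0.7321, -2.7321, 2.0000)
after link 3: o_3 = (0.5731, -1.0073, 3.4142)
after link 4: o_4 = (-1.0608, -2.1052, 4.4749)
after link 5: o_5 = (-1.9875, -1.9784, 4.1213)
after link 6: o_6 = (-2.4141, -7.7172, 3.1808)

-2.414 -7.717 3.181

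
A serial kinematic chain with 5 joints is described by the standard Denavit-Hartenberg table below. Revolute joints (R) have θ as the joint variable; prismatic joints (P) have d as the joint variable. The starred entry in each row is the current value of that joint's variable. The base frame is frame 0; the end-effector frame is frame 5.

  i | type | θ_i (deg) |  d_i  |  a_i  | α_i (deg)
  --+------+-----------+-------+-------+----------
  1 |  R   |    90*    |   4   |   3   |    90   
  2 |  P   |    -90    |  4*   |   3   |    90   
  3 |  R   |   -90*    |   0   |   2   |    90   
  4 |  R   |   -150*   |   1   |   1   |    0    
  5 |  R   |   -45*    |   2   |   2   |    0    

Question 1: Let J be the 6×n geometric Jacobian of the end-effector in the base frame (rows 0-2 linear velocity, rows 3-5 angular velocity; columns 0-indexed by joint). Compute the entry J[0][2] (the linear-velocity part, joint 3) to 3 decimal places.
axis z_2 = (0.0000,-1.0000,-0.0000); lever o_n−o_2 = (0.7979,-0.0176,3.0000)
cross product → J_v[:, 2] = (-3.0000,-0.0000,0.7979)
J_ω[:, 2] = z_2
entry J[0][2] = -3.0000

-3.000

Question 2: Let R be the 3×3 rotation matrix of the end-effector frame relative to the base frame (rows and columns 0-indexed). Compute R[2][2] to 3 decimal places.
1.000

End-effector z-axis (col 2 of R) = (-0.0000,-0.0000,1.0000)
R[2][2] = 1.0000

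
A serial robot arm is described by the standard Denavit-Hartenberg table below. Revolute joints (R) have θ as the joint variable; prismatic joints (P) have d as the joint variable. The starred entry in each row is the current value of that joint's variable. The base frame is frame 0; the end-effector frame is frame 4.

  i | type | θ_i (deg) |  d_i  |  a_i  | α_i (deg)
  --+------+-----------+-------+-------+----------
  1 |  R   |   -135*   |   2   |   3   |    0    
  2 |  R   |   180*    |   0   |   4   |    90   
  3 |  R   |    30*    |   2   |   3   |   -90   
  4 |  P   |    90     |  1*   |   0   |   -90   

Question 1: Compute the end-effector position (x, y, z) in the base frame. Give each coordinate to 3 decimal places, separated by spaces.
after link 1: o_1 = (-2.1213, -2.1213, 2.0000)
after link 2: o_2 = (0.7071, 0.7071, 2.0000)
after link 3: o_3 = (3.9584, 1.1300, 3.5000)
after link 4: o_4 = (3.6049, 0.7765, 4.3660)

3.605 0.776 4.366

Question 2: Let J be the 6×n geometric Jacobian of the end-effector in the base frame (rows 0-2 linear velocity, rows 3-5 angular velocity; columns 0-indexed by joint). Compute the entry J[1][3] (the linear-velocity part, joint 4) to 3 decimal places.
prismatic axis z_3 = (-0.3536,-0.3536,0.8660)
J_v[:, 3] = z_3; J_ω[:, 3] = (0,0,0)
entry J[1][3] = -0.3536

-0.354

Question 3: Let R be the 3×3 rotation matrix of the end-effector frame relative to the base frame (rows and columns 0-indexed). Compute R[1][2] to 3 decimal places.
-0.612

End-effector z-axis (col 2 of R) = (-0.6124,-0.6124,-0.5000)
R[1][2] = -0.6124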